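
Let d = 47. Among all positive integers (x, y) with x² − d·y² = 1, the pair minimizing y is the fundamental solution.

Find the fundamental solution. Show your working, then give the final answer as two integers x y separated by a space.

48 7

√47 = [6; 1,5,1,12, …], period ℓ=4 (even) → k=3
k=0  a_k=6  p_k/q_k = 6/1
k=1  a_k=1  p_k/q_k = 7/1
k=2  a_k=5  p_k/q_k = 41/6
k=3  a_k=1  p_k/q_k = 48/7
→ (48, 7).  Check: 48²=2304, 47·7²=2303, difference 1.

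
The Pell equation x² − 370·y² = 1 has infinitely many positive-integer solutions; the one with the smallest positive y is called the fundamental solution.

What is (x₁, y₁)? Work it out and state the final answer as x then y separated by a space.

213859 11118

[19; 4,4,38] for √370; ℓ=3 ⇒ convergent index 5
step 0: (19, 1)  from 19·(1,0) + (0,1)
step 1: (77, 4)  from 4·(19,1) + (1,0)
step 2: (327, 17)  from 4·(77,4) + (19,1)
…
step 4: (50339, 2617)  from 4·(12503,650) + (327,17)
step 5: (213859, 11118)  from 4·(50339,2617) + (12503,650)
→ (213859, 11118).  Check: 213859²=45735671881, 370·11118²=45735671880, difference 1.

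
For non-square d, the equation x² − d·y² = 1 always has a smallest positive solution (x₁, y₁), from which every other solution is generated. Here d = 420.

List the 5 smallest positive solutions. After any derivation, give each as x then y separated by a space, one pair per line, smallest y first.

d=420: √d = [20; 2,40] (ℓ=2, even), read p_1/q_1
a_0=20:  p_0=20·1+0=20,  q_0=20·0+1=1
a_1=2:  p_1=2·20+1=41,  q_1=2·1+0=2
fundamental: x₁=41, y₁=2  (since 1681 − 420·4 = 1)
(41+2√420)^2 = 3361 + 164√420
(41+2√420)^3 = 275561 + 13446√420
(41+2√420)^4 = 22592641 + 1102408√420
(41+2√420)^5 = 1852321001 + 90384010√420

41 2
3361 164
275561 13446
22592641 1102408
1852321001 90384010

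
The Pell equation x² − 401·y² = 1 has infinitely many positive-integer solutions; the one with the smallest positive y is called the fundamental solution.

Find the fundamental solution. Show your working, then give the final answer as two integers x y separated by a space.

801 40

√401 → a₀=20, period (40); ℓ=1 odd so k=1
i=0: a=20 ⇒ p=20, q=1
i=1: a=40 ⇒ p=801, q=40
fundamental: x₁=801, y₁=40  (since 641601 − 401·1600 = 1)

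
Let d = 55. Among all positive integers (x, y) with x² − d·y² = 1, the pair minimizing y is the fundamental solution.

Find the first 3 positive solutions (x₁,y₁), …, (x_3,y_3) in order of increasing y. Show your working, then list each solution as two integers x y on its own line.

√55 → a₀=7, period (2,2,2,14); ℓ=4 even so k=3
k=0  a_k=7  p_k/q_k = 7/1
k=1  a_k=2  p_k/q_k = 15/2
k=2  a_k=2  p_k/q_k = 37/5
k=3  a_k=2  p_k/q_k = 89/12
(x₁, y₁) = (89, 12);  89² − 55·12² = 1 ✓
k=2:  x_2 = 89·89+55·12·12 = 15841,  y_2 = 89·12+12·89 = 2136
k=3:  x_3 = 89·15841+55·12·2136 = 2819609,  y_3 = 89·2136+12·15841 = 380196

89 12
15841 2136
2819609 380196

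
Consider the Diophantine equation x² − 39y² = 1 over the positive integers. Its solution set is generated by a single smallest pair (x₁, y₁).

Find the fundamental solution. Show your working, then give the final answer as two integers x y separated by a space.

√39 = [6; 4,12, …], period ℓ=2 (even) → k=1
k=0  a_k=6  p_k/q_k = 6/1
k=1  a_k=4  p_k/q_k = 25/4
(x₁, y₁) = (25, 4);  25² − 39·4² = 1 ✓

25 4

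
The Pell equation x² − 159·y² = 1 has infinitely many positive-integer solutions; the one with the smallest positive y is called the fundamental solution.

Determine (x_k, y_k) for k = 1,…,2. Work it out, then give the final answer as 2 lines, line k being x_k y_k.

√159 = [12; 1,1,1,1,3,1,1,1,1,24, …], period ℓ=10 (even) → k=9
step 0: (12, 1)  from 12·(1,0) + (0,1)
…
step 2: (25, 2)  from 1·(13,1) + (12,1)
step 3: (38, 3)  from 1·(25,2) + (13,1)
step 4: (63, 5)  from 1·(38,3) + (25,2)
step 5: (227, 18)  from 3·(63,5) + (38,3)
step 6: (290, 23)  from 1·(227,18) + (63,5)
step 7: (517, 41)  from 1·(290,23) + (227,18)
step 8: (807, 64)  from 1·(517,41) + (290,23)
step 9: (1324, 105)  from 1·(807,64) + (517,41)
(x₁, y₁) = (1324, 105);  1324² − 159·105² = 1 ✓
n=2: (1324,105)∘(1324,105) = (1324·1324+159·105·105, 1324·105+105·1324) = (3505951,278040)

1324 105
3505951 278040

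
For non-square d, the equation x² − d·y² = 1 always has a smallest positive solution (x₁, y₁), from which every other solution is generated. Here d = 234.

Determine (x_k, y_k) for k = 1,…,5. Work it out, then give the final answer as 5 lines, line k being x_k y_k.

5201 340
54100801 3536680
562756526801 36788545020
5853793337683201 382674441761360
60891157735824130001 3980579506413121700

√234 = [15; 3,2,1,2,1,2,3,30, …], period ℓ=8 (even) → k=7
step 0: (15, 1)  from 15·(1,0) + (0,1)
step 1: (46, 3)  from 3·(15,1) + (1,0)
step 2: (107, 7)  from 2·(46,3) + (15,1)
…
step 6: (1545, 101)  from 2·(566,37) + (413,27)
step 7: (5201, 340)  from 3·(1545,101) + (566,37)
fundamental: x₁=5201, y₁=340  (since 27050401 − 234·115600 = 1)
(x_2, y_2) = (5201·5201 + 234·340·340, 5201·340 + 340·5201) = (54100801, 3536680)
(x_3, y_3) = (5201·54100801 + 234·340·3536680, 5201·3536680 + 340·54100801) = (562756526801, 36788545020)
(x_4, y_4) = (5201·562756526801 + 234·340·36788545020, 5201·36788545020 + 340·562756526801) = (5853793337683201, 382674441761360)
(x_5, y_5) = (5201·5853793337683201 + 234·340·382674441761360, 5201·382674441761360 + 340·5853793337683201) = (60891157735824130001, 3980579506413121700)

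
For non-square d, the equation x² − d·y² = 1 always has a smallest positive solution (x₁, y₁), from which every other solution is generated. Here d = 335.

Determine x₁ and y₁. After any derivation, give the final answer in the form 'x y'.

[18; 3,3,3,36] for √335; ℓ=4 ⇒ convergent index 3
i=0: a=18 ⇒ p=18, q=1
…
i=2: a=3 ⇒ p=183, q=10
i=3: a=3 ⇒ p=604, q=33
fundamental: x₁=604, y₁=33  (since 364816 − 335·1089 = 1)

604 33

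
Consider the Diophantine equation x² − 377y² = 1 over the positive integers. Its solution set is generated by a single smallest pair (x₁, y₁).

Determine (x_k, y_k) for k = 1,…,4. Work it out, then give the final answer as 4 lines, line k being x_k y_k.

[19; 2,2,2,38] for √377; ℓ=4 ⇒ convergent index 3
k=0  a_k=19  p_k/q_k = 19/1
…
k=2  a_k=2  p_k/q_k = 97/5
k=3  a_k=2  p_k/q_k = 233/12
fundamental: x₁=233, y₁=12  (since 54289 − 377·144 = 1)
(x_2, y_2) = (233·233 + 377·12·12, 233·12 + 12·233) = (108577, 5592)
(x_3, y_3) = (233·108577 + 377·12·5592, 233·5592 + 12·108577) = (50596649, 2605860)
(x_4, y_4) = (233·50596649 + 377·12·2605860, 233·2605860 + 12·50596649) = (23577929857, 1214325168)

233 12
108577 5592
50596649 2605860
23577929857 1214325168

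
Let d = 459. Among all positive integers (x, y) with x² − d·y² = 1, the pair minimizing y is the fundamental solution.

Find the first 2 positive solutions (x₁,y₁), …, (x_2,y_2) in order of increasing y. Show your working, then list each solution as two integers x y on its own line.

√459 = [21; 2,2,1,4,21,4,1,2,2,42, …], period ℓ=10 (even) → k=9
k=0  a_k=21  p_k/q_k = 21/1
…
k=4  a_k=4  p_k/q_k = 707/33
…
k=8  a_k=2  p_k/q_k = 212079/9899
k=9  a_k=2  p_k/q_k = 499850/23331
→ (499850, 23331).  Check: 499850²=249850022500, 459·23331²=249850022499, difference 1.
n=2: (499850,23331)∘(499850,23331) = (499850·499850+459·23331·23331, 499850·23331+23331·499850) = (499700044999,23324000700)

499850 23331
499700044999 23324000700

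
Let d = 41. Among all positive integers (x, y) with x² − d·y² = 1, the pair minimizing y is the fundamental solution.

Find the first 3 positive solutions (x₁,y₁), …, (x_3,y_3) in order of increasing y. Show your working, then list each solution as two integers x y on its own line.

2049 320
8396801 1311360
34410088449 5373952960

√41 → a₀=6, period (2,2,12); ℓ=3 odd so k=5
k=0  a_k=6  p_k/q_k = 6/1
k=1  a_k=2  p_k/q_k = 13/2
k=2  a_k=2  p_k/q_k = 32/5
…
k=4  a_k=2  p_k/q_k = 826/129
k=5  a_k=2  p_k/q_k = 2049/320
(x₁, y₁) = (2049, 320);  2049² − 41·320² = 1 ✓
n=2: (2049,320)∘(2049,320) = (2049·2049+41·320·320, 2049·320+320·2049) = (8396801,1311360)
n=3: (8396801,1311360)∘(2049,320) = (2049·8396801+41·320·1311360, 2049·1311360+320·8396801) = (34410088449,5373952960)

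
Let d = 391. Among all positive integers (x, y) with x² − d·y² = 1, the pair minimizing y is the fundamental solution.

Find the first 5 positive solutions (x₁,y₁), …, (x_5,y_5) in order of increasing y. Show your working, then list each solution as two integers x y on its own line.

7338680 371133
107712448284799 5447252648880
1580934379957370111960 79951288138564985667
23203943031010998074028940801 1173473838473442730776750240
340572625285638001757449457184853400 17223497977856489447705304337580733

√391 → a₀=19, period (1,3,2,2,1,…,3,1,38); ℓ=16 even so k=15
a_0=19:  p_0=19·1+0=19,  q_0=19·0+1=1
a_1=1:  p_1=1·19+1=20,  q_1=1·1+0=1
…
a_4=2:  p_4=2·178+79=435,  q_4=2·9+4=22
a_5=1:  p_5=1·435+178=613,  q_5=1·22+9=31
a_6=1:  p_6=1·613+435=1048,  q_6=1·31+22=53
…
a_8=19:  p_8=19·2709+1048=52519,  q_8=19·137+53=2656
…
a_10=1:  p_10=1·107747+52519=160266,  q_10=1·5449+2656=8105
a_11=1:  p_11=1·160266+107747=268013,  q_11=1·8105+5449=13554
a_12=2:  p_12=2·268013+160266=696292,  q_12=2·13554+8105=35213
a_13=2:  p_13=2·696292+268013=1660597,  q_13=2·35213+13554=83980
a_14=3:  p_14=3·1660597+696292=5678083,  q_14=3·83980+35213=287153
a_15=1:  p_15=1·5678083+1660597=7338680,  q_15=1·287153+83980=371133
→ (7338680, 371133).  Check: 7338680²=53856224142400, 391·371133²=53856224142399, difference 1.
k=2:  x_2 = 7338680·7338680+391·371133·371133 = 107712448284799,  y_2 = 7338680·371133+371133·7338680 = 5447252648880
k=3:  x_3 = 7338680·107712448284799+391·371133·5447252648880 = 1580934379957370111960,  y_3 = 7338680·5447252648880+371133·107712448284799 = 79951288138564985667
k=4:  x_4 = 7338680·1580934379957370111960+391·371133·79951288138564985667 = 23203943031010998074028940801,  y_4 = 7338680·79951288138564985667+371133·1580934379957370111960 = 1173473838473442730776750240
k=5:  x_5 = 7338680·23203943031010998074028940801+391·371133·1173473838473442730776750240 = 340572625285638001757449457184853400,  y_5 = 7338680·1173473838473442730776750240+371133·23203943031010998074028940801 = 17223497977856489447705304337580733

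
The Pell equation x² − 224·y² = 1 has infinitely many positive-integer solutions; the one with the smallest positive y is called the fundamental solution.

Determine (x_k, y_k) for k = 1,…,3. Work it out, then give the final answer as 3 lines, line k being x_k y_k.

15 1
449 30
13455 899

d=224: √d = [14; 1,28] (ℓ=2, even), read p_1/q_1
a_0=14:  p_0=14·1+0=14,  q_0=14·0+1=1
a_1=1:  p_1=1·14+1=15,  q_1=1·1+0=1
(x₁, y₁) = (15, 1);  15² − 224·1² = 1 ✓
k=2:  x_2 = 15·15+224·1·1 = 449,  y_2 = 15·1+1·15 = 30
k=3:  x_3 = 15·449+224·1·30 = 13455,  y_3 = 15·30+1·449 = 899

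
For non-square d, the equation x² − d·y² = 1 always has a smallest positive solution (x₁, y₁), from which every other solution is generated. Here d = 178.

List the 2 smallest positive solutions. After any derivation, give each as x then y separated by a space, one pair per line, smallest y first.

√178 → a₀=13, period (2,1,12,1,2,26); ℓ=6 even so k=5
a_0=13:  p_0=13·1+0=13,  q_0=13·0+1=1
a_1=2:  p_1=2·13+1=27,  q_1=2·1+0=2
a_2=1:  p_2=1·27+13=40,  q_2=1·2+1=3
a_3=12:  p_3=12·40+27=507,  q_3=12·3+2=38
a_4=1:  p_4=1·507+40=547,  q_4=1·38+3=41
a_5=2:  p_5=2·547+507=1601,  q_5=2·41+38=120
(x₁, y₁) = (1601, 120);  1601² − 178·120² = 1 ✓
(1601+120√178)^2 = 5126401 + 384240√178

1601 120
5126401 384240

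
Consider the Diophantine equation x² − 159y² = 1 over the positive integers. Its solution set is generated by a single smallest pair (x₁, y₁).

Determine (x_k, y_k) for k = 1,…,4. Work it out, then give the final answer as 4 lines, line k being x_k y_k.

1324 105
3505951 278040
9283756924 736249815
24583384828801 1949589232080

√159 = [12; 1,1,1,1,3,1,1,1,1,24, …], period ℓ=10 (even) → k=9
a_0=12:  p_0=12·1+0=12,  q_0=12·0+1=1
…
a_2=1:  p_2=1·13+12=25,  q_2=1·1+1=2
a_3=1:  p_3=1·25+13=38,  q_3=1·2+1=3
…
a_8=1:  p_8=1·517+290=807,  q_8=1·41+23=64
a_9=1:  p_9=1·807+517=1324,  q_9=1·64+41=105
→ (1324, 105).  Check: 1324²=1752976, 159·105²=1752975, difference 1.
(x_2, y_2) = (1324·1324 + 159·105·105, 1324·105 + 105·1324) = (3505951, 278040)
(x_3, y_3) = (1324·3505951 + 159·105·278040, 1324·278040 + 105·3505951) = (9283756924, 736249815)
(x_4, y_4) = (1324·9283756924 + 159·105·736249815, 1324·736249815 + 105·9283756924) = (24583384828801, 1949589232080)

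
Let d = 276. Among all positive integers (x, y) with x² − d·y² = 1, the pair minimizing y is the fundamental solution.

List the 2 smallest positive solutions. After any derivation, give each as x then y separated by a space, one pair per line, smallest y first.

[16; 1,1,1,1,2,2,2,1,1,1,1,32] for √276; ℓ=12 ⇒ convergent index 11
a_0=16:  p_0=16·1+0=16,  q_0=16·0+1=1
…
a_2=1:  p_2=1·17+16=33,  q_2=1·1+1=2
a_3=1:  p_3=1·33+17=50,  q_3=1·2+1=3
a_4=1:  p_4=1·50+33=83,  q_4=1·3+2=5
a_5=2:  p_5=2·83+50=216,  q_5=2·5+3=13
a_6=2:  p_6=2·216+83=515,  q_6=2·13+5=31
a_7=2:  p_7=2·515+216=1246,  q_7=2·31+13=75
a_8=1:  p_8=1·1246+515=1761,  q_8=1·75+31=106
a_9=1:  p_9=1·1761+1246=3007,  q_9=1·106+75=181
a_10=1:  p_10=1·3007+1761=4768,  q_10=1·181+106=287
a_11=1:  p_11=1·4768+3007=7775,  q_11=1·287+181=468
→ (7775, 468).  Check: 7775²=60450625, 276·468²=60450624, difference 1.
k=2:  x_2 = 7775·7775+276·468·468 = 120901249,  y_2 = 7775·468+468·7775 = 7277400

7775 468
120901249 7277400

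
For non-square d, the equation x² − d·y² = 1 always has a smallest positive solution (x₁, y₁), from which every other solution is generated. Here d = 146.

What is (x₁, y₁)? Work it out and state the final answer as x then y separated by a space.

145 12

d=146: √d = [12; 12,24] (ℓ=2, even), read p_1/q_1
step 0: (12, 1)  from 12·(1,0) + (0,1)
step 1: (145, 12)  from 12·(12,1) + (1,0)
fundamental: x₁=145, y₁=12  (since 21025 − 146·144 = 1)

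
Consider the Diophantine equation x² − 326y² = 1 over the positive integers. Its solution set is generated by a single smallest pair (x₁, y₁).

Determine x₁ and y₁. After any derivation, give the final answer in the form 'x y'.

325 18

√326 = [18; 18,36, …], period ℓ=2 (even) → k=1
step 0: (18, 1)  from 18·(1,0) + (0,1)
step 1: (325, 18)  from 18·(18,1) + (1,0)
→ (325, 18).  Check: 325²=105625, 326·18²=105624, difference 1.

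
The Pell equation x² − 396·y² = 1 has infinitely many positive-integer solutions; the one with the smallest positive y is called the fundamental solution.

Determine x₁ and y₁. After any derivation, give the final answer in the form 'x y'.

199 10

d=396: √d = [19; 1,8,1,38] (ℓ=4, even), read p_3/q_3
step 0: (19, 1)  from 19·(1,0) + (0,1)
…
step 2: (179, 9)  from 8·(20,1) + (19,1)
step 3: (199, 10)  from 1·(179,9) + (20,1)
(x₁, y₁) = (199, 10);  199² − 396·10² = 1 ✓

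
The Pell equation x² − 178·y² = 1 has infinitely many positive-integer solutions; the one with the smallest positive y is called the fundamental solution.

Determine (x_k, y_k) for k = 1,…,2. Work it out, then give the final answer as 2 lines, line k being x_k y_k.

1601 120
5126401 384240

√178 → a₀=13, period (2,1,12,1,2,26); ℓ=6 even so k=5
i=0: a=13 ⇒ p=13, q=1
i=1: a=2 ⇒ p=27, q=2
…
i=3: a=12 ⇒ p=507, q=38
i=4: a=1 ⇒ p=547, q=41
i=5: a=2 ⇒ p=1601, q=120
→ (1601, 120).  Check: 1601²=2563201, 178·120²=2563200, difference 1.
k=2:  x_2 = 1601·1601+178·120·120 = 5126401,  y_2 = 1601·120+120·1601 = 384240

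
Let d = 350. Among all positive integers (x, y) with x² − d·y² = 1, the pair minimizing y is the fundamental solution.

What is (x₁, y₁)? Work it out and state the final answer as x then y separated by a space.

d=350: √d = [18; 1,2,2,2,1,36] (ℓ=6, even), read p_5/q_5
step 0: (18, 1)  from 18·(1,0) + (0,1)
step 1: (19, 1)  from 1·(18,1) + (1,0)
step 2: (56, 3)  from 2·(19,1) + (18,1)
step 3: (131, 7)  from 2·(56,3) + (19,1)
step 4: (318, 17)  from 2·(131,7) + (56,3)
step 5: (449, 24)  from 1·(318,17) + (131,7)
→ (449, 24).  Check: 449²=201601, 350·24²=201600, difference 1.

449 24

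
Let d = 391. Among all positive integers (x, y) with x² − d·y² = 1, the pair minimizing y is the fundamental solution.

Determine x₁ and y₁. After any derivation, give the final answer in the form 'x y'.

7338680 371133

√391 → a₀=19, period (1,3,2,2,1,…,3,1,38); ℓ=16 even so k=15
k=0  a_k=19  p_k/q_k = 19/1
k=1  a_k=1  p_k/q_k = 20/1
k=2  a_k=3  p_k/q_k = 79/4
k=3  a_k=2  p_k/q_k = 178/9
k=4  a_k=2  p_k/q_k = 435/22
k=5  a_k=1  p_k/q_k = 613/31
k=6  a_k=1  p_k/q_k = 1048/53
k=7  a_k=2  p_k/q_k = 2709/137
k=8  a_k=19  p_k/q_k = 52519/2656
k=9  a_k=2  p_k/q_k = 107747/5449
k=10  a_k=1  p_k/q_k = 160266/8105
k=11  a_k=1  p_k/q_k = 268013/13554
…
k=13  a_k=2  p_k/q_k = 1660597/83980
k=14  a_k=3  p_k/q_k = 5678083/287153
k=15  a_k=1  p_k/q_k = 7338680/371133
→ (7338680, 371133).  Check: 7338680²=53856224142400, 391·371133²=53856224142399, difference 1.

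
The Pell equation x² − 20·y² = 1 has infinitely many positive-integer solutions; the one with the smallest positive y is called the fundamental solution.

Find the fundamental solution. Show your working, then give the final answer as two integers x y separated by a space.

9 2

√20 → a₀=4, period (2,8); ℓ=2 even so k=1
k=0  a_k=4  p_k/q_k = 4/1
k=1  a_k=2  p_k/q_k = 9/2
fundamental: x₁=9, y₁=2  (since 81 − 20·4 = 1)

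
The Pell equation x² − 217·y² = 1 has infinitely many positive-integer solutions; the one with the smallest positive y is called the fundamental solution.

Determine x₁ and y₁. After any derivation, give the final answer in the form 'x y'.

d=217: √d = [14; 1,2,1,2,1,…,2,1,28] (ℓ=16, even), read p_15/q_15
a_0=14:  p_0=14·1+0=14,  q_0=14·0+1=1
a_1=1:  p_1=1·14+1=15,  q_1=1·1+0=1
a_2=2:  p_2=2·15+14=44,  q_2=2·1+1=3
…
a_6=1:  p_6=1·221+162=383,  q_6=1·15+11=26
a_7=9:  p_7=9·383+221=3668,  q_7=9·26+15=249
a_8=4:  p_8=4·3668+383=15055,  q_8=4·249+26=1022
…
a_10=1:  p_10=1·139163+15055=154218,  q_10=1·9447+1022=10469
a_11=1:  p_11=1·154218+139163=293381,  q_11=1·10469+9447=19916
…
a_14=2:  p_14=2·1034361+740980=2809702,  q_14=2·70217+50301=190735
a_15=1:  p_15=1·2809702+1034361=3844063,  q_15=1·190735+70217=260952
(x₁, y₁) = (3844063, 260952);  3844063² − 217·260952² = 1 ✓

3844063 260952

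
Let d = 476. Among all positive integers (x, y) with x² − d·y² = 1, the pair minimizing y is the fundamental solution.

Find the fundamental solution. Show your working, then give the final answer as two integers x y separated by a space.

28799 1320

√476 = [21; 1,4,2,10,2,4,1,42, …], period ℓ=8 (even) → k=7
k=0  a_k=21  p_k/q_k = 21/1
…
k=6  a_k=4  p_k/q_k = 23541/1079
k=7  a_k=1  p_k/q_k = 28799/1320
→ (28799, 1320).  Check: 28799²=829382401, 476·1320²=829382400, difference 1.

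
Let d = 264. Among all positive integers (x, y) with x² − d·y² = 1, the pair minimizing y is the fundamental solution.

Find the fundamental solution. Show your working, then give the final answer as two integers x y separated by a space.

65 4

√264 → a₀=16, period (4,32); ℓ=2 even so k=1
i=0: a=16 ⇒ p=16, q=1
i=1: a=4 ⇒ p=65, q=4
→ (65, 4).  Check: 65²=4225, 264·4²=4224, difference 1.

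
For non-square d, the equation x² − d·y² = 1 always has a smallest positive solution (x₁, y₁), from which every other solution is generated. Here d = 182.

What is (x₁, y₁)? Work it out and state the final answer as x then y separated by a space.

√182 = [13; 2,26, …], period ℓ=2 (even) → k=1
step 0: (13, 1)  from 13·(1,0) + (0,1)
step 1: (27, 2)  from 2·(13,1) + (1,0)
→ (27, 2).  Check: 27²=729, 182·2²=728, difference 1.

27 2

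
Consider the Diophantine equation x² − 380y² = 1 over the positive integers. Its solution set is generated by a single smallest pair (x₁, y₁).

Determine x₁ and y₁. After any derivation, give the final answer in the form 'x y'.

√380 = [19; 2,38, …], period ℓ=2 (even) → k=1
i=0: a=19 ⇒ p=19, q=1
i=1: a=2 ⇒ p=39, q=2
fundamental: x₁=39, y₁=2  (since 1521 − 380·4 = 1)

39 2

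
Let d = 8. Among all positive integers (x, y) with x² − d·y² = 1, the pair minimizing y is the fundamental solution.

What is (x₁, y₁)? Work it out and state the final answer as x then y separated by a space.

3 1

√8 → a₀=2, period (1,4); ℓ=2 even so k=1
a_0=2:  p_0=2·1+0=2,  q_0=2·0+1=1
a_1=1:  p_1=1·2+1=3,  q_1=1·1+0=1
→ (3, 1).  Check: 3²=9, 8·1²=8, difference 1.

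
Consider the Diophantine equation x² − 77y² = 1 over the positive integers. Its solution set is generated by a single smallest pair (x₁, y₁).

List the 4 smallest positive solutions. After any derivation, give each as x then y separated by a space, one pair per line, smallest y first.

351 40
246401 28080
172973151 19712120
121426905601 13837880160

d=77: √d = [8; 1,3,2,3,1,16] (ℓ=6, even), read p_5/q_5
k=0  a_k=8  p_k/q_k = 8/1
k=1  a_k=1  p_k/q_k = 9/1
k=2  a_k=3  p_k/q_k = 35/4
k=3  a_k=2  p_k/q_k = 79/9
k=4  a_k=3  p_k/q_k = 272/31
k=5  a_k=1  p_k/q_k = 351/40
→ (351, 40).  Check: 351²=123201, 77·40²=123200, difference 1.
(x_2, y_2) = (351·351 + 77·40·40, 351·40 + 40·351) = (246401, 28080)
(x_3, y_3) = (351·246401 + 77·40·28080, 351·28080 + 40·246401) = (172973151, 19712120)
(x_4, y_4) = (351·172973151 + 77·40·19712120, 351·19712120 + 40·172973151) = (121426905601, 13837880160)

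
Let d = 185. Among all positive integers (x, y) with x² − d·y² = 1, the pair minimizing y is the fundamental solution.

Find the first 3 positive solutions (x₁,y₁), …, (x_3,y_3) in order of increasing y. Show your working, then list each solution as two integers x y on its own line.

9249 680
171088001 12578640
3164785833249 232679682040

[13; 1,1,1,1,26] for √185; ℓ=5 ⇒ convergent index 9
step 0: (13, 1)  from 13·(1,0) + (0,1)
step 1: (14, 1)  from 1·(13,1) + (1,0)
…
step 4: (68, 5)  from 1·(41,3) + (27,2)
step 5: (1809, 133)  from 26·(68,5) + (41,3)
step 6: (1877, 138)  from 1·(1809,133) + (68,5)
…
step 8: (5563, 409)  from 1·(3686,271) + (1877,138)
step 9: (9249, 680)  from 1·(5563,409) + (3686,271)
→ (9249, 680).  Check: 9249²=85544001, 185·680²=85544000, difference 1.
n=2: (9249,680)∘(9249,680) = (9249·9249+185·680·680, 9249·680+680·9249) = (171088001,12578640)
n=3: (171088001,12578640)∘(9249,680) = (9249·171088001+185·680·12578640, 9249·12578640+680·171088001) = (3164785833249,232679682040)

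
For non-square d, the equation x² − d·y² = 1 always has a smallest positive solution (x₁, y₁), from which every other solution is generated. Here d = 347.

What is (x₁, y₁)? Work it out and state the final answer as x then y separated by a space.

√347 = [18; 1,1,1,2,4,…,1,1,36, …], period ℓ=14 (even) → k=13
step 0: (18, 1)  from 18·(1,0) + (0,1)
step 1: (19, 1)  from 1·(18,1) + (1,0)
step 2: (37, 2)  from 1·(19,1) + (18,1)
…
step 4: (149, 8)  from 2·(56,3) + (37,2)
step 5: (652, 35)  from 4·(149,8) + (56,3)
…
step 7: (14269, 766)  from 17·(801,43) + (652,35)
step 8: (15070, 809)  from 1·(14269,766) + (801,43)
step 9: (74549, 4002)  from 4·(15070,809) + (14269,766)
step 10: (164168, 8813)  from 2·(74549,4002) + (15070,809)
…
step 12: (402885, 21628)  from 1·(238717,12815) + (164168,8813)
step 13: (641602, 34443)  from 1·(402885,21628) + (238717,12815)
fundamental: x₁=641602, y₁=34443  (since 411653126404 − 347·1186320249 = 1)

641602 34443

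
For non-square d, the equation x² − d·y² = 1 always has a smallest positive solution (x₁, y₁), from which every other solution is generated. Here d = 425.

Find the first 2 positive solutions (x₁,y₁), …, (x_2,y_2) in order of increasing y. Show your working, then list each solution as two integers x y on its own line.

√425 = [20; 1,1,1,1,1,1,40, …], period ℓ=7 (odd) → k=13
k=0  a_k=20  p_k/q_k = 20/1
…
k=4  a_k=1  p_k/q_k = 103/5
k=5  a_k=1  p_k/q_k = 165/8
…
k=10  a_k=1  p_k/q_k = 33191/1610
…
k=12  a_k=1  p_k/q_k = 88420/4289
k=13  a_k=1  p_k/q_k = 143649/6968
(x₁, y₁) = (143649, 6968);  143649² − 425·6968² = 1 ✓
k=2:  x_2 = 143649·143649+425·6968·6968 = 41270070401,  y_2 = 143649·6968+6968·143649 = 2001892464

143649 6968
41270070401 2001892464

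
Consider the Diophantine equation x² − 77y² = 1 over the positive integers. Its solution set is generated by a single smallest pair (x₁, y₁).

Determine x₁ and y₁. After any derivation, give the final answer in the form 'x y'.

√77 → a₀=8, period (1,3,2,3,1,16); ℓ=6 even so k=5
step 0: (8, 1)  from 8·(1,0) + (0,1)
…
step 4: (272, 31)  from 3·(79,9) + (35,4)
step 5: (351, 40)  from 1·(272,31) + (79,9)
(x₁, y₁) = (351, 40);  351² − 77·40² = 1 ✓

351 40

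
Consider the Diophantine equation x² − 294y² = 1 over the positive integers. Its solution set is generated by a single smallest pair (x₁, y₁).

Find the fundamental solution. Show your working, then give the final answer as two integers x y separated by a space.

[17; 6,1,4,1,6,34] for √294; ℓ=6 ⇒ convergent index 5
step 0: (17, 1)  from 17·(1,0) + (0,1)
…
step 2: (120, 7)  from 1·(103,6) + (17,1)
step 3: (583, 34)  from 4·(120,7) + (103,6)
step 4: (703, 41)  from 1·(583,34) + (120,7)
step 5: (4801, 280)  from 6·(703,41) + (583,34)
(x₁, y₁) = (4801, 280);  4801² − 294·280² = 1 ✓

4801 280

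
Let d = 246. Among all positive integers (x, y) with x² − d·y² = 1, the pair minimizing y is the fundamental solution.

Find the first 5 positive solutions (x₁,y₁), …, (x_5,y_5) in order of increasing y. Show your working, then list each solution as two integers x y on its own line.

88805 5662
15772656049 1005627820
2801381440774085 178609557104538
497553357680112580801 31722843436331366360
88370451854763414035291525 5634294222548204422095062

√246 → a₀=15, period (1,2,5,1,14,1,5,2,1,30); ℓ=10 even so k=9
k=0  a_k=15  p_k/q_k = 15/1
k=1  a_k=1  p_k/q_k = 16/1
…
k=4  a_k=1  p_k/q_k = 298/19
…
k=6  a_k=1  p_k/q_k = 4721/301
k=7  a_k=5  p_k/q_k = 28028/1787
k=8  a_k=2  p_k/q_k = 60777/3875
k=9  a_k=1  p_k/q_k = 88805/5662
→ (88805, 5662).  Check: 88805²=7886328025, 246·5662²=7886328024, difference 1.
(88805+5662√246)^2 = 15772656049 + 1005627820√246
(88805+5662√246)^3 = 2801381440774085 + 178609557104538√246
(88805+5662√246)^4 = 497553357680112580801 + 31722843436331366360√246
(88805+5662√246)^5 = 88370451854763414035291525 + 5634294222548204422095062√246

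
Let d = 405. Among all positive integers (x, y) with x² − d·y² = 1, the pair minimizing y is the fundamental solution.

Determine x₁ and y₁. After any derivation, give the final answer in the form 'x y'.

√405 → a₀=20, period (8,40); ℓ=2 even so k=1
a_0=20:  p_0=20·1+0=20,  q_0=20·0+1=1
a_1=8:  p_1=8·20+1=161,  q_1=8·1+0=8
(x₁, y₁) = (161, 8);  161² − 405·8² = 1 ✓

161 8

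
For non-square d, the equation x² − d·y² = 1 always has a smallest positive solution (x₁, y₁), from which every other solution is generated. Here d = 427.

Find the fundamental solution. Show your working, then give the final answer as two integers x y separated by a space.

62 3

d=427: √d = [20; 1,1,1,40] (ℓ=4, even), read p_3/q_3
k=0  a_k=20  p_k/q_k = 20/1
k=1  a_k=1  p_k/q_k = 21/1
k=2  a_k=1  p_k/q_k = 41/2
k=3  a_k=1  p_k/q_k = 62/3
fundamental: x₁=62, y₁=3  (since 3844 − 427·9 = 1)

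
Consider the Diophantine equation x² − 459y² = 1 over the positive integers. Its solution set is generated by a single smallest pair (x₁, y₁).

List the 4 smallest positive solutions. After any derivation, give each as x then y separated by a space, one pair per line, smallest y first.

√459 = [21; 2,2,1,4,21,4,1,2,2,42, …], period ℓ=10 (even) → k=9
k=0  a_k=21  p_k/q_k = 21/1
k=1  a_k=2  p_k/q_k = 43/2
k=2  a_k=2  p_k/q_k = 107/5
…
k=5  a_k=21  p_k/q_k = 14997/700
k=6  a_k=4  p_k/q_k = 60695/2833
k=7  a_k=1  p_k/q_k = 75692/3533
k=8  a_k=2  p_k/q_k = 212079/9899
k=9  a_k=2  p_k/q_k = 499850/23331
→ (499850, 23331).  Check: 499850²=249850022500, 459·23331²=249850022499, difference 1.
(499850+23331√459)^2 = 499700044999 + 23324000700√459
(499850+23331√459)^3 = 499550134985000450 + 23317003499766669√459
(499850+23331√459)^4 = 499400269944005249820001 + 23310008398693414998600√459

499850 23331
499700044999 23324000700
499550134985000450 23317003499766669
499400269944005249820001 23310008398693414998600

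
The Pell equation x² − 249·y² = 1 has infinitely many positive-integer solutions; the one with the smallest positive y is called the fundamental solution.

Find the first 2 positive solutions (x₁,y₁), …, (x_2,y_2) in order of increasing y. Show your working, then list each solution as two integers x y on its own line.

8553815 542076
146335502108449 9273635639880

d=249: √d = [15; 1,3,1,1,5,…,3,1,30] (ℓ=16, even), read p_15/q_15
step 0: (15, 1)  from 15·(1,0) + (0,1)
…
step 3: (79, 5)  from 1·(63,4) + (16,1)
step 4: (142, 9)  from 1·(79,5) + (63,4)
step 5: (789, 50)  from 5·(142,9) + (79,5)
step 6: (931, 59)  from 1·(789,50) + (142,9)
step 7: (3582, 227)  from 3·(931,59) + (789,50)
…
step 9: (113835, 7214)  from 3·(36751,2329) + (3582,227)
step 10: (150586, 9543)  from 1·(113835,7214) + (36751,2329)
…
step 12: (1017351, 64472)  from 1·(866765,54929) + (150586,9543)
…
step 14: (6669699, 422675)  from 3·(1884116,119401) + (1017351,64472)
step 15: (8553815, 542076)  from 1·(6669699,422675) + (1884116,119401)
→ (8553815, 542076).  Check: 8553815²=73167751054225, 249·542076²=73167751054224, difference 1.
(8553815+542076√249)^2 = 146335502108449 + 9273635639880√249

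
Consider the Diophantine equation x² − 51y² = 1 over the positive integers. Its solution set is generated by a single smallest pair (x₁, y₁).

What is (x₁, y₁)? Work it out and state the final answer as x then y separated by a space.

[7; 7,14] for √51; ℓ=2 ⇒ convergent index 1
k=0  a_k=7  p_k/q_k = 7/1
k=1  a_k=7  p_k/q_k = 50/7
fundamental: x₁=50, y₁=7  (since 2500 − 51·49 = 1)

50 7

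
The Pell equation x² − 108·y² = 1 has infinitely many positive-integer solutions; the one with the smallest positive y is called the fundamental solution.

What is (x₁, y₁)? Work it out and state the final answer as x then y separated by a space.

1351 130

d=108: √d = [10; 2,1,1,4,1,1,2,20] (ℓ=8, even), read p_7/q_7
i=0: a=10 ⇒ p=10, q=1
…
i=3: a=1 ⇒ p=52, q=5
…
i=6: a=1 ⇒ p=530, q=51
i=7: a=2 ⇒ p=1351, q=130
fundamental: x₁=1351, y₁=130  (since 1825201 − 108·16900 = 1)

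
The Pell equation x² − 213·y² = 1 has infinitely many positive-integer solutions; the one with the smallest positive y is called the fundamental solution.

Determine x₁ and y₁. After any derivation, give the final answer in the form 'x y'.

194399 13320

√213 = [14; 1,1,2,6,1,8,1,6,2,1,1,28, …], period ℓ=12 (even) → k=11
i=0: a=14 ⇒ p=14, q=1
i=1: a=1 ⇒ p=15, q=1
i=2: a=1 ⇒ p=29, q=2
i=3: a=2 ⇒ p=73, q=5
i=4: a=6 ⇒ p=467, q=32
…
i=6: a=8 ⇒ p=4787, q=328
…
i=8: a=6 ⇒ p=36749, q=2518
i=9: a=2 ⇒ p=78825, q=5401
i=10: a=1 ⇒ p=115574, q=7919
i=11: a=1 ⇒ p=194399, q=13320
(x₁, y₁) = (194399, 13320);  194399² − 213·13320² = 1 ✓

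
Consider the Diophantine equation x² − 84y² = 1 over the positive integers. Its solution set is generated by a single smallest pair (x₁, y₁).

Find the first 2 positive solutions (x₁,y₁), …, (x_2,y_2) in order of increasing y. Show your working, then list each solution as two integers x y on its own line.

55 6
6049 660

d=84: √d = [9; 6,18] (ℓ=2, even), read p_1/q_1
a_0=9:  p_0=9·1+0=9,  q_0=9·0+1=1
a_1=6:  p_1=6·9+1=55,  q_1=6·1+0=6
fundamental: x₁=55, y₁=6  (since 3025 − 84·36 = 1)
(x_2, y_2) = (55·55 + 84·6·6, 55·6 + 6·55) = (6049, 660)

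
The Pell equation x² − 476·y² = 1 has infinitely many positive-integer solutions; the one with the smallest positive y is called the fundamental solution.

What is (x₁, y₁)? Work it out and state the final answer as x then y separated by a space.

28799 1320

d=476: √d = [21; 1,4,2,10,2,4,1,42] (ℓ=8, even), read p_7/q_7
k=0  a_k=21  p_k/q_k = 21/1
k=1  a_k=1  p_k/q_k = 22/1
k=2  a_k=4  p_k/q_k = 109/5
k=3  a_k=2  p_k/q_k = 240/11
k=4  a_k=10  p_k/q_k = 2509/115
…
k=6  a_k=4  p_k/q_k = 23541/1079
k=7  a_k=1  p_k/q_k = 28799/1320
(x₁, y₁) = (28799, 1320);  28799² − 476·1320² = 1 ✓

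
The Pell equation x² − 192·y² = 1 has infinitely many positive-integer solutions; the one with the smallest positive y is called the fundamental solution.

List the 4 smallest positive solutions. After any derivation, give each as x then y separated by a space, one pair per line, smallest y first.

97 7
18817 1358
3650401 263445
708158977 51106972

√192 = [13; 1,5,1,26, …], period ℓ=4 (even) → k=3
k=0  a_k=13  p_k/q_k = 13/1
k=1  a_k=1  p_k/q_k = 14/1
k=2  a_k=5  p_k/q_k = 83/6
k=3  a_k=1  p_k/q_k = 97/7
(x₁, y₁) = (97, 7);  97² − 192·7² = 1 ✓
(97+7√192)^2 = 18817 + 1358√192
(97+7√192)^3 = 3650401 + 263445√192
(97+7√192)^4 = 708158977 + 51106972√192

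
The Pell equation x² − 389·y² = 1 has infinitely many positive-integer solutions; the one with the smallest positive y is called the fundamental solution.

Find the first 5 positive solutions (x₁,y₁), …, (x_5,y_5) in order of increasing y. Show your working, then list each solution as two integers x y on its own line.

[19; 1,2,1,1,1,1,2,1,38] for √389; ℓ=9 ⇒ convergent index 17
a_0=19:  p_0=19·1+0=19,  q_0=19·0+1=1
a_1=1:  p_1=1·19+1=20,  q_1=1·1+0=1
a_2=2:  p_2=2·20+19=59,  q_2=2·1+1=3
…
a_4=1:  p_4=1·79+59=138,  q_4=1·4+3=7
…
a_6=1:  p_6=1·217+138=355,  q_6=1·11+7=18
…
a_8=1:  p_8=1·927+355=1282,  q_8=1·47+18=65
a_9=38:  p_9=38·1282+927=49643,  q_9=38·65+47=2517
a_10=1:  p_10=1·49643+1282=50925,  q_10=1·2517+65=2582
a_11=2:  p_11=2·50925+49643=151493,  q_11=2·2582+2517=7681
a_12=1:  p_12=1·151493+50925=202418,  q_12=1·7681+2582=10263
…
a_14=1:  p_14=1·353911+202418=556329,  q_14=1·17944+10263=28207
a_15=1:  p_15=1·556329+353911=910240,  q_15=1·28207+17944=46151
a_16=2:  p_16=2·910240+556329=2376809,  q_16=2·46151+28207=120509
a_17=1:  p_17=1·2376809+910240=3287049,  q_17=1·120509+46151=166660
→ (3287049, 166660).  Check: 3287049²=10804691128401, 389·166660²=10804691128400, difference 1.
n=2: (3287049,166660)∘(3287049,166660) = (3287049·3287049+389·166660·166660, 3287049·166660+166660·3287049) = (21609382256801,1095639172680)
n=3: (21609382256801,1095639172680)∘(3287049,166660) = (3287049·21609382256801+389·166660·1095639172680, 3287049·1095639172680+166660·21609382256801) = (142062196675667653449,7202839293837075980)
n=4: (142062196675667653449,7202839293837075980)∘(3287049,166660) = (3287049·142062196675667653449+389·166660·7202839293837075980, 3287049·7202839293837075980+166660·142062196675667653449) = (933930803041091759821507201,47352171395934637886793360)
n=5: (933930803041091759821507201,47352171395934637886793360)∘(3287049,166660) = (3287049·933930803041091759821507201+389·166660·47352171395934637886793360, 3287049·47352171395934637886793360+166660·933930803041091759821507201) = (6139752624410693193862375179426249,311297815269663908222998617313300)

3287049 166660
21609382256801 1095639172680
142062196675667653449 7202839293837075980
933930803041091759821507201 47352171395934637886793360
6139752624410693193862375179426249 311297815269663908222998617313300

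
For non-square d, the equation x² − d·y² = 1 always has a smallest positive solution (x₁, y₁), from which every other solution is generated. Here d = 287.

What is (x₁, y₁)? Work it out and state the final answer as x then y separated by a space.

288 17

√287 = [16; 1,15,1,32, …], period ℓ=4 (even) → k=3
a_0=16:  p_0=16·1+0=16,  q_0=16·0+1=1
a_1=1:  p_1=1·16+1=17,  q_1=1·1+0=1
a_2=15:  p_2=15·17+16=271,  q_2=15·1+1=16
a_3=1:  p_3=1·271+17=288,  q_3=1·16+1=17
(x₁, y₁) = (288, 17);  288² − 287·17² = 1 ✓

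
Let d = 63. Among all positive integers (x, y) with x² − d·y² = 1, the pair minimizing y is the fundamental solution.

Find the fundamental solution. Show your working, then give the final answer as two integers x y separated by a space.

8 1

d=63: √d = [7; 1,14] (ℓ=2, even), read p_1/q_1
step 0: (7, 1)  from 7·(1,0) + (0,1)
step 1: (8, 1)  from 1·(7,1) + (1,0)
→ (8, 1).  Check: 8²=64, 63·1²=63, difference 1.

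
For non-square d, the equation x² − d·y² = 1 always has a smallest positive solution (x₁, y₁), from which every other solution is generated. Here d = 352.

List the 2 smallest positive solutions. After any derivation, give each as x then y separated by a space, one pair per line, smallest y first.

77617 4137
12048797377 642203058

[18; 1,3,5,9,5,3,1,36] for √352; ℓ=8 ⇒ convergent index 7
step 0: (18, 1)  from 18·(1,0) + (0,1)
…
step 2: (75, 4)  from 3·(19,1) + (18,1)
…
step 4: (3621, 193)  from 9·(394,21) + (75,4)
step 5: (18499, 986)  from 5·(3621,193) + (394,21)
step 6: (59118, 3151)  from 3·(18499,986) + (3621,193)
step 7: (77617, 4137)  from 1·(59118,3151) + (18499,986)
fundamental: x₁=77617, y₁=4137  (since 6024398689 − 352·17114769 = 1)
(x_2, y_2) = (77617·77617 + 352·4137·4137, 77617·4137 + 4137·77617) = (12048797377, 642203058)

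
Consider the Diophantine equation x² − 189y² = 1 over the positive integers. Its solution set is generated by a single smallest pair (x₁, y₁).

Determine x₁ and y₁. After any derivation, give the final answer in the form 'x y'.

55 4

d=189: √d = [13; 1,2,1,26] (ℓ=4, even), read p_3/q_3
step 0: (13, 1)  from 13·(1,0) + (0,1)
…
step 2: (41, 3)  from 2·(14,1) + (13,1)
step 3: (55, 4)  from 1·(41,3) + (14,1)
→ (55, 4).  Check: 55²=3025, 189·4²=3024, difference 1.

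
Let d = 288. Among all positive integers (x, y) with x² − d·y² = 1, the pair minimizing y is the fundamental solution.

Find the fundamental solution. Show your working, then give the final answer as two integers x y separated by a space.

d=288: √d = [16; 1,32] (ℓ=2, even), read p_1/q_1
step 0: (16, 1)  from 16·(1,0) + (0,1)
step 1: (17, 1)  from 1·(16,1) + (1,0)
(x₁, y₁) = (17, 1);  17² − 288·1² = 1 ✓

17 1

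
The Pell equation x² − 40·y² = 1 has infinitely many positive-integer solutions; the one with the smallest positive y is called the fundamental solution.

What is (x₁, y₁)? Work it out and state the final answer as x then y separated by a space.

√40 → a₀=6, period (3,12); ℓ=2 even so k=1
k=0  a_k=6  p_k/q_k = 6/1
k=1  a_k=3  p_k/q_k = 19/3
(x₁, y₁) = (19, 3);  19² − 40·3² = 1 ✓

19 3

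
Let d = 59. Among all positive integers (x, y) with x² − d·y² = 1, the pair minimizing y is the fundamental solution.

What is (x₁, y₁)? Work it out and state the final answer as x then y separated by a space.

530 69

[7; 1,2,7,2,1,14] for √59; ℓ=6 ⇒ convergent index 5
a_0=7:  p_0=7·1+0=7,  q_0=7·0+1=1
a_1=1:  p_1=1·7+1=8,  q_1=1·1+0=1
…
a_4=2:  p_4=2·169+23=361,  q_4=2·22+3=47
a_5=1:  p_5=1·361+169=530,  q_5=1·47+22=69
→ (530, 69).  Check: 530²=280900, 59·69²=280899, difference 1.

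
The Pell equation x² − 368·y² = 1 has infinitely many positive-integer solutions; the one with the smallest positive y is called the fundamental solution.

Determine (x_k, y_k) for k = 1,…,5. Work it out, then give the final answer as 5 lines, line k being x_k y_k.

1151 60
2649601 138120
6099380351 317952180
14040770918401 731925780240
32321848554778751 1684892828160300

[19; 5,2,5,38] for √368; ℓ=4 ⇒ convergent index 3
i=0: a=19 ⇒ p=19, q=1
…
i=2: a=2 ⇒ p=211, q=11
i=3: a=5 ⇒ p=1151, q=60
→ (1151, 60).  Check: 1151²=1324801, 368·60²=1324800, difference 1.
k=2:  x_2 = 1151·1151+368·60·60 = 2649601,  y_2 = 1151·60+60·1151 = 138120
k=3:  x_3 = 1151·2649601+368·60·138120 = 6099380351,  y_3 = 1151·138120+60·2649601 = 317952180
k=4:  x_4 = 1151·6099380351+368·60·317952180 = 14040770918401,  y_4 = 1151·317952180+60·6099380351 = 731925780240
k=5:  x_5 = 1151·14040770918401+368·60·731925780240 = 32321848554778751,  y_5 = 1151·731925780240+60·14040770918401 = 1684892828160300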